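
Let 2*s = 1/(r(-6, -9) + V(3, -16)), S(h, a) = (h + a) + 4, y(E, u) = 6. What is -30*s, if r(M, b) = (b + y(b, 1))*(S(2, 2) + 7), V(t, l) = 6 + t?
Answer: 5/12 ≈ 0.41667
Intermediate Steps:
S(h, a) = 4 + a + h (S(h, a) = (a + h) + 4 = 4 + a + h)
r(M, b) = 90 + 15*b (r(M, b) = (b + 6)*((4 + 2 + 2) + 7) = (6 + b)*(8 + 7) = (6 + b)*15 = 90 + 15*b)
s = -1/72 (s = 1/(2*((90 + 15*(-9)) + (6 + 3))) = 1/(2*((90 - 135) + 9)) = 1/(2*(-45 + 9)) = (1/2)/(-36) = (1/2)*(-1/36) = -1/72 ≈ -0.013889)
-30*s = -30*(-1/72) = 5/12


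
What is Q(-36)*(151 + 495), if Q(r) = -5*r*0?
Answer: 0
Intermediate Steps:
Q(r) = 0
Q(-36)*(151 + 495) = 0*(151 + 495) = 0*646 = 0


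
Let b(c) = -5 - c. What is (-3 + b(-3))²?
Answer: 25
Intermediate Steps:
(-3 + b(-3))² = (-3 + (-5 - 1*(-3)))² = (-3 + (-5 + 3))² = (-3 - 2)² = (-5)² = 25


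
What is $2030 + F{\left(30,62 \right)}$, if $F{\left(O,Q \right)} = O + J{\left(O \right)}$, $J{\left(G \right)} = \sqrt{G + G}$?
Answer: $2060 + 2 \sqrt{15} \approx 2067.7$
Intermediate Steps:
$J{\left(G \right)} = \sqrt{2} \sqrt{G}$ ($J{\left(G \right)} = \sqrt{2 G} = \sqrt{2} \sqrt{G}$)
$F{\left(O,Q \right)} = O + \sqrt{2} \sqrt{O}$
$2030 + F{\left(30,62 \right)} = 2030 + \left(30 + \sqrt{2} \sqrt{30}\right) = 2030 + \left(30 + 2 \sqrt{15}\right) = 2060 + 2 \sqrt{15}$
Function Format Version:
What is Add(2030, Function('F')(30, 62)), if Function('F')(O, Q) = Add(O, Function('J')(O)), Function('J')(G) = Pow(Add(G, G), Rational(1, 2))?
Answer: Add(2060, Mul(2, Pow(15, Rational(1, 2)))) ≈ 2067.7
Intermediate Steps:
Function('J')(G) = Mul(Pow(2, Rational(1, 2)), Pow(G, Rational(1, 2))) (Function('J')(G) = Pow(Mul(2, G), Rational(1, 2)) = Mul(Pow(2, Rational(1, 2)), Pow(G, Rational(1, 2))))
Function('F')(O, Q) = Add(O, Mul(Pow(2, Rational(1, 2)), Pow(O, Rational(1, 2))))
Add(2030, Function('F')(30, 62)) = Add(2030, Add(30, Mul(Pow(2, Rational(1, 2)), Pow(30, Rational(1, 2))))) = Add(2030, Add(30, Mul(2, Pow(15, Rational(1, 2))))) = Add(2060, Mul(2, Pow(15, Rational(1, 2))))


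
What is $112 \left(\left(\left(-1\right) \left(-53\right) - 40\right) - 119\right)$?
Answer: $-11872$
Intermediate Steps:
$112 \left(\left(\left(-1\right) \left(-53\right) - 40\right) - 119\right) = 112 \left(\left(53 - 40\right) - 119\right) = 112 \left(13 - 119\right) = 112 \left(-106\right) = -11872$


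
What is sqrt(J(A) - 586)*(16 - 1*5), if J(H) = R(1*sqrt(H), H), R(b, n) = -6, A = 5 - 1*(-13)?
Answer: 44*I*sqrt(37) ≈ 267.64*I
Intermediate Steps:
A = 18 (A = 5 + 13 = 18)
J(H) = -6
sqrt(J(A) - 586)*(16 - 1*5) = sqrt(-6 - 586)*(16 - 1*5) = sqrt(-592)*(16 - 5) = (4*I*sqrt(37))*11 = 44*I*sqrt(37)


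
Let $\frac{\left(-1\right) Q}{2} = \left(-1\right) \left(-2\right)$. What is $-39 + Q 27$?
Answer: $-147$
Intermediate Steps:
$Q = -4$ ($Q = - 2 \left(\left(-1\right) \left(-2\right)\right) = \left(-2\right) 2 = -4$)
$-39 + Q 27 = -39 - 108 = -147$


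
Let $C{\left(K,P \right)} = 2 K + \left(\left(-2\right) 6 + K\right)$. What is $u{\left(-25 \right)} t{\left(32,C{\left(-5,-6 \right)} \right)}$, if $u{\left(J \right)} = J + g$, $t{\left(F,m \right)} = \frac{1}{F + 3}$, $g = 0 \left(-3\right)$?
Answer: $- \frac{5}{7} \approx -0.71429$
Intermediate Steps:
$C{\left(K,P \right)} = -12 + 3 K$ ($C{\left(K,P \right)} = 2 K + \left(-12 + K\right) = -12 + 3 K$)
$g = 0$
$t{\left(F,m \right)} = \frac{1}{3 + F}$
$u{\left(J \right)} = J$ ($u{\left(J \right)} = J + 0 = J$)
$u{\left(-25 \right)} t{\left(32,C{\left(-5,-6 \right)} \right)} = - \frac{25}{3 + 32} = - \frac{25}{35} = \left(-25\right) \frac{1}{35} = - \frac{5}{7}$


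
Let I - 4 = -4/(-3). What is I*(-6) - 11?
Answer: -43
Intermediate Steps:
I = 16/3 (I = 4 - 4/(-3) = 4 - 4*(-⅓) = 4 + 4/3 = 16/3 ≈ 5.3333)
I*(-6) - 11 = (16/3)*(-6) - 11 = -32 - 11 = -43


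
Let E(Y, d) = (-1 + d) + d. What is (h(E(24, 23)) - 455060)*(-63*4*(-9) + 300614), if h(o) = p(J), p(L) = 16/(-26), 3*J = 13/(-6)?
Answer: -1791785701016/13 ≈ -1.3783e+11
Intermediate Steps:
J = -13/18 (J = (13/(-6))/3 = (13*(-1/6))/3 = (1/3)*(-13/6) = -13/18 ≈ -0.72222)
E(Y, d) = -1 + 2*d
p(L) = -8/13 (p(L) = 16*(-1/26) = -8/13)
h(o) = -8/13
(h(E(24, 23)) - 455060)*(-63*4*(-9) + 300614) = (-8/13 - 455060)*(-63*4*(-9) + 300614) = -5915788*(-252*(-9) + 300614)/13 = -5915788*(2268 + 300614)/13 = -5915788/13*302882 = -1791785701016/13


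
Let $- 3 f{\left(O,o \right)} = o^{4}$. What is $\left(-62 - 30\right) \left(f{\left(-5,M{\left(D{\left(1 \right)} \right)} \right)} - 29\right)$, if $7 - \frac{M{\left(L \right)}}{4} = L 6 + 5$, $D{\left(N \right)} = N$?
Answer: $\frac{6037316}{3} \approx 2.0124 \cdot 10^{6}$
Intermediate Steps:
$M{\left(L \right)} = 8 - 24 L$ ($M{\left(L \right)} = 28 - 4 \left(L 6 + 5\right) = 28 - 4 \left(6 L + 5\right) = 28 - 4 \left(5 + 6 L\right) = 28 - \left(20 + 24 L\right) = 8 - 24 L$)
$f{\left(O,o \right)} = - \frac{o^{4}}{3}$
$\left(-62 - 30\right) \left(f{\left(-5,M{\left(D{\left(1 \right)} \right)} \right)} - 29\right) = \left(-62 - 30\right) \left(- \frac{\left(8 - 24\right)^{4}}{3} - 29\right) = - 92 \left(- \frac{\left(8 - 24\right)^{4}}{3} - 29\right) = - 92 \left(- \frac{\left(-16\right)^{4}}{3} - 29\right) = - 92 \left(\left(- \frac{1}{3}\right) 65536 - 29\right) = - 92 \left(- \frac{65536}{3} - 29\right) = \left(-92\right) \left(- \frac{65623}{3}\right) = \frac{6037316}{3}$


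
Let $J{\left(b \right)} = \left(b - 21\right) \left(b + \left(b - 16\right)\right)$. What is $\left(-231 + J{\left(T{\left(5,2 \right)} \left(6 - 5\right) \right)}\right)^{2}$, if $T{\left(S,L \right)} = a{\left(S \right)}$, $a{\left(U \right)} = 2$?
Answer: $9$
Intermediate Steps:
$T{\left(S,L \right)} = 2$
$J{\left(b \right)} = \left(-21 + b\right) \left(-16 + 2 b\right)$ ($J{\left(b \right)} = \left(-21 + b\right) \left(b + \left(-16 + b\right)\right) = \left(-21 + b\right) \left(-16 + 2 b\right)$)
$\left(-231 + J{\left(T{\left(5,2 \right)} \left(6 - 5\right) \right)}\right)^{2} = \left(-231 + \left(336 - 58 \cdot 2 \left(6 - 5\right) + 2 \left(2 \left(6 - 5\right)\right)^{2}\right)\right)^{2} = \left(-231 + \left(336 - 58 \cdot 2 \cdot 1 + 2 \left(2 \cdot 1\right)^{2}\right)\right)^{2} = \left(-231 + \left(336 - 116 + 2 \cdot 2^{2}\right)\right)^{2} = \left(-231 + \left(336 - 116 + 2 \cdot 4\right)\right)^{2} = \left(-231 + \left(336 - 116 + 8\right)\right)^{2} = \left(-231 + 228\right)^{2} = \left(-3\right)^{2} = 9$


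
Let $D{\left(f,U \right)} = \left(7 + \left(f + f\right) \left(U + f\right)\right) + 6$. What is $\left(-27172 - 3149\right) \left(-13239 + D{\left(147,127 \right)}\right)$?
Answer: $-2041512930$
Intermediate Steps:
$D{\left(f,U \right)} = 13 + 2 f \left(U + f\right)$ ($D{\left(f,U \right)} = \left(7 + 2 f \left(U + f\right)\right) + 6 = 13 + 2 f \left(U + f\right)$)
$\left(-27172 - 3149\right) \left(-13239 + D{\left(147,127 \right)}\right) = \left(-27172 - 3149\right) \left(-13239 + \left(13 + 2 \cdot 147^{2} + 2 \cdot 127 \cdot 147\right)\right) = - 30321 \left(-13239 + \left(13 + 2 \cdot 21609 + 37338\right)\right) = - 30321 \left(-13239 + \left(13 + 43218 + 37338\right)\right) = - 30321 \left(-13239 + 80569\right) = \left(-30321\right) 67330 = -2041512930$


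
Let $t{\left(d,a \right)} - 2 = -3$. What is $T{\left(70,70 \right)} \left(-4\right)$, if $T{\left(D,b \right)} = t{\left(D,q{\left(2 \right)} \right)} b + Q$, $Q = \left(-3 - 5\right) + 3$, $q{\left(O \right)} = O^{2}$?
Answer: $300$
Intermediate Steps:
$t{\left(d,a \right)} = -1$ ($t{\left(d,a \right)} = 2 - 3 = -1$)
$Q = -5$ ($Q = -8 + 3 = -5$)
$T{\left(D,b \right)} = -5 - b$ ($T{\left(D,b \right)} = - b - 5 = -5 - b$)
$T{\left(70,70 \right)} \left(-4\right) = \left(-5 - 70\right) \left(-4\right) = \left(-75\right) \left(-4\right) = 300$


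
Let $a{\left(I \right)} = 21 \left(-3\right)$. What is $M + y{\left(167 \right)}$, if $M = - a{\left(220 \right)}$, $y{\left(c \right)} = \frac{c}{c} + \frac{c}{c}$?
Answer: $65$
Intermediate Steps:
$a{\left(I \right)} = -63$
$y{\left(c \right)} = 2$ ($y{\left(c \right)} = 1 + 1 = 2$)
$M = 63$ ($M = \left(-1\right) \left(-63\right) = 63$)
$M + y{\left(167 \right)} = 63 + 2 = 65$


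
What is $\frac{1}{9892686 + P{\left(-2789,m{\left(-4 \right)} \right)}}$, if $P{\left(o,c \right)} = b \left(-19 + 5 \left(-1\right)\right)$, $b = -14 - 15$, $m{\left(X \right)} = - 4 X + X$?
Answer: $\frac{1}{9893382} \approx 1.0108 \cdot 10^{-7}$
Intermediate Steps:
$m{\left(X \right)} = - 3 X$
$b = -29$ ($b = -14 - 15 = -29$)
$P{\left(o,c \right)} = 696$ ($P{\left(o,c \right)} = - 29 \left(-19 + 5 \left(-1\right)\right) = - 29 \left(-19 - 5\right) = \left(-29\right) \left(-24\right) = 696$)
$\frac{1}{9892686 + P{\left(-2789,m{\left(-4 \right)} \right)}} = \frac{1}{9892686 + 696} = \frac{1}{9893382}$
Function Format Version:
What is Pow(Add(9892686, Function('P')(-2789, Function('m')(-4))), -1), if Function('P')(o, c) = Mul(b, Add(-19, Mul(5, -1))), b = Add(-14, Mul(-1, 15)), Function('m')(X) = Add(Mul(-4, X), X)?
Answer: Rational(1, 9893382) ≈ 1.0108e-7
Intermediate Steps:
Function('m')(X) = Mul(-3, X)
b = -29 (b = Add(-14, -15) = -29)
Function('P')(o, c) = 696 (Function('P')(o, c) = Mul(-29, Add(-19, Mul(5, -1))) = Mul(-29, Add(-19, -5)) = Mul(-29, -24) = 696)
Pow(Add(9892686, Function('P')(-2789, Function('m')(-4))), -1) = Pow(Add(9892686, 696), -1) = Pow(9893382, -1) = Rational(1, 9893382)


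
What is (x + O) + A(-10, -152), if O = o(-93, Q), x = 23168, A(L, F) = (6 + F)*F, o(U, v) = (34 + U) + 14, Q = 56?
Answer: 45315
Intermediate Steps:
o(U, v) = 48 + U
A(L, F) = F*(6 + F)
O = -45 (O = 48 - 93 = -45)
(x + O) + A(-10, -152) = (23168 - 45) - 152*(6 - 152) = 23123 - 152*(-146) = 23123 + 22192 = 45315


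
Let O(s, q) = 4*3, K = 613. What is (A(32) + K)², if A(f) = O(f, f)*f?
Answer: 994009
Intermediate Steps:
O(s, q) = 12
A(f) = 12*f
(A(32) + K)² = (12*32 + 613)² = (384 + 613)² = 997² = 994009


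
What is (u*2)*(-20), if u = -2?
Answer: 80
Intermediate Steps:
(u*2)*(-20) = -2*2*(-20) = -4*(-20) = 80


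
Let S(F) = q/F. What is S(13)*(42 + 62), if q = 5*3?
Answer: 120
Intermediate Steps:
q = 15
S(F) = 15/F
S(13)*(42 + 62) = (15/13)*(42 + 62) = (15*(1/13))*104 = (15/13)*104 = 120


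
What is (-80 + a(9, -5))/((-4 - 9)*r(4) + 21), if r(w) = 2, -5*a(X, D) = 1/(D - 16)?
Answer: 8399/525 ≈ 15.998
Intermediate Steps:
a(X, D) = -1/(5*(-16 + D)) (a(X, D) = -1/(5*(D - 16)) = -1/(5*(-16 + D)))
(-80 + a(9, -5))/((-4 - 9)*r(4) + 21) = (-80 - 1/(-80 + 5*(-5)))/((-4 - 9)*2 + 21) = (-80 - 1/(-80 - 25))/(-13*2 + 21) = (-80 - 1/(-105))/(-26 + 21) = (-80 - 1*(-1/105))/(-5) = (-80 + 1/105)*(-⅕) = -8399/105*(-⅕) = 8399/525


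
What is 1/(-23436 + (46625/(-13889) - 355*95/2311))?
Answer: -32097479/752812674744 ≈ -4.2637e-5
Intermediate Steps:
1/(-23436 + (46625/(-13889) - 355*95/2311)) = 1/(-23436 + (46625*(-1/13889) - 33725*1/2311)) = 1/(-23436 + (-46625/13889 - 33725/2311)) = 1/(-23436 - 576156900/32097479) = 1/(-752812674744/32097479) = -32097479/752812674744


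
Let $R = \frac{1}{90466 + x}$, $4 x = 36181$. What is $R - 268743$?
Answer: $- \frac{106971807431}{398045} \approx -2.6874 \cdot 10^{5}$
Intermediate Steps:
$x = \frac{36181}{4}$ ($x = \frac{1}{4} \cdot 36181 = \frac{36181}{4} \approx 9045.3$)
$R = \frac{4}{398045}$ ($R = \frac{1}{90466 + \frac{36181}{4}} = \frac{1}{\frac{398045}{4}} = \frac{4}{398045} \approx 1.0049 \cdot 10^{-5}$)
$R - 268743 = \frac{4}{398045} - 268743 = - \frac{106971807431}{398045}$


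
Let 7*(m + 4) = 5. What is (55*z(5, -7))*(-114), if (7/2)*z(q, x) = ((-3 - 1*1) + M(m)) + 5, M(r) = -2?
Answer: 12540/7 ≈ 1791.4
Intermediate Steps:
m = -23/7 (m = -4 + (⅐)*5 = -4 + 5/7 = -23/7 ≈ -3.2857)
z(q, x) = -2/7 (z(q, x) = 2*(((-3 - 1*1) - 2) + 5)/7 = 2*(((-3 - 1) - 2) + 5)/7 = 2*((-4 - 2) + 5)/7 = 2*(-6 + 5)/7 = (2/7)*(-1) = -2/7)
(55*z(5, -7))*(-114) = (55*(-2/7))*(-114) = -110/7*(-114) = 12540/7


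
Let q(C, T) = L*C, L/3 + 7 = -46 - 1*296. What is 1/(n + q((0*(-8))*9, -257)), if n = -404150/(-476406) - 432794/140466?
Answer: -5576570433/12451360372 ≈ -0.44787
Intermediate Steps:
n = -12451360372/5576570433 (n = -404150*(-1/476406) - 432794*1/140466 = 202075/238203 - 216397/70233 = -12451360372/5576570433 ≈ -2.2328)
L = -1047 (L = -21 + 3*(-46 - 1*296) = -21 + 3*(-46 - 296) = -21 + 3*(-342) = -21 - 1026 = -1047)
q(C, T) = -1047*C
1/(n + q((0*(-8))*9, -257)) = 1/(-12451360372/5576570433 - 1047*0*(-8)*9) = 1/(-12451360372/5576570433 - 0*9) = 1/(-12451360372/5576570433 - 1047*0) = 1/(-12451360372/5576570433 + 0) = 1/(-12451360372/5576570433) = -5576570433/12451360372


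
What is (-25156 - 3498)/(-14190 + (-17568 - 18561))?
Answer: 28654/50319 ≈ 0.56945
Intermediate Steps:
(-25156 - 3498)/(-14190 + (-17568 - 18561)) = -28654/(-14190 - 36129) = -28654/(-50319) = -28654*(-1/50319) = 28654/50319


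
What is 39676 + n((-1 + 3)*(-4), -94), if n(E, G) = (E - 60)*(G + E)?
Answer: 46612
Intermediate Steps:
n(E, G) = (-60 + E)*(E + G)
39676 + n((-1 + 3)*(-4), -94) = 39676 + (((-1 + 3)*(-4))² - 60*(-1 + 3)*(-4) - 60*(-94) + ((-1 + 3)*(-4))*(-94)) = 39676 + ((2*(-4))² - 120*(-4) + 5640 + (2*(-4))*(-94)) = 39676 + ((-8)² - 60*(-8) + 5640 - 8*(-94)) = 39676 + (64 + 480 + 5640 + 752) = 39676 + 6936 = 46612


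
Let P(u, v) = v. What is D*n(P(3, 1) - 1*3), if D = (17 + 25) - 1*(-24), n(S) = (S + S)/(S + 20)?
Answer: -44/3 ≈ -14.667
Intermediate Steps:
n(S) = 2*S/(20 + S) (n(S) = (2*S)/(20 + S) = 2*S/(20 + S))
D = 66 (D = 42 + 24 = 66)
D*n(P(3, 1) - 1*3) = 66*(2*(1 - 1*3)/(20 + (1 - 1*3))) = 66*(2*(1 - 3)/(20 + (1 - 3))) = 66*(2*(-2)/(20 - 2)) = 66*(2*(-2)/18) = 66*(2*(-2)*(1/18)) = 66*(-2/9) = -44/3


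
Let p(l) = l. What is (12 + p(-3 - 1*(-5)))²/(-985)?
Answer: -196/985 ≈ -0.19898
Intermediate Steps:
(12 + p(-3 - 1*(-5)))²/(-985) = (12 + (-3 - 1*(-5)))²/(-985) = (12 + (-3 + 5))²*(-1/985) = (12 + 2)²*(-1/985) = 14²*(-1/985) = 196*(-1/985) = -196/985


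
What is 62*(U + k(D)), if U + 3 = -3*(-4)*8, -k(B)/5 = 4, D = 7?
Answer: 4526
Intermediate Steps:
k(B) = -20 (k(B) = -5*4 = -20)
U = 93 (U = -3 - 3*(-4)*8 = -3 + 12*8 = -3 + 96 = 93)
62*(U + k(D)) = 62*(93 - 20) = 62*73 = 4526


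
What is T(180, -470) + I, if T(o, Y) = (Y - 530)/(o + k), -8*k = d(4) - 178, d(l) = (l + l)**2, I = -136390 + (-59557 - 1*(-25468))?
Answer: -132466183/777 ≈ -1.7048e+5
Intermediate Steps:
I = -170479 (I = -136390 + (-59557 + 25468) = -136390 - 34089 = -170479)
d(l) = 4*l**2 (d(l) = (2*l)**2 = 4*l**2)
k = 57/4 (k = -(4*4**2 - 178)/8 = -(4*16 - 178)/8 = -(64 - 178)/8 = -1/8*(-114) = 57/4 ≈ 14.250)
T(o, Y) = (-530 + Y)/(57/4 + o) (T(o, Y) = (Y - 530)/(o + 57/4) = (-530 + Y)/(57/4 + o))
T(180, -470) + I = 4*(-530 - 470)/(57 + 4*180) - 170479 = 4*(-1000)/(57 + 720) - 170479 = 4*(-1000)/777 - 170479 = 4*(1/777)*(-1000) - 170479 = -4000/777 - 170479 = -132466183/777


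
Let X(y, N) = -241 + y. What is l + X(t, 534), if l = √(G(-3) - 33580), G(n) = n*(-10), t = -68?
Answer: -309 + 5*I*√1342 ≈ -309.0 + 183.17*I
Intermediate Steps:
G(n) = -10*n
l = 5*I*√1342 (l = √(-10*(-3) - 33580) = √(30 - 33580) = √(-33550) = 5*I*√1342 ≈ 183.17*I)
l + X(t, 534) = 5*I*√1342 + (-241 - 68) = 5*I*√1342 - 309 = -309 + 5*I*√1342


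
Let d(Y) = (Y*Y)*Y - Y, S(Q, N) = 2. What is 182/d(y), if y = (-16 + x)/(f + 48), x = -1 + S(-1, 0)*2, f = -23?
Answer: 109375/228 ≈ 479.71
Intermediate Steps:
x = 3 (x = -1 + 2*2 = -1 + 4 = 3)
y = -13/25 (y = (-16 + 3)/(-23 + 48) = -13/25 ≈ -0.52000)
d(Y) = Y³ - Y (d(Y) = Y²*Y - Y = Y³ - Y)
182/d(y) = 182/((-13/25)³ - 1*(-13/25)) = 182/(-2197/15625 + 13/25) = 182/(5928/15625) = 182*(15625/5928) = 109375/228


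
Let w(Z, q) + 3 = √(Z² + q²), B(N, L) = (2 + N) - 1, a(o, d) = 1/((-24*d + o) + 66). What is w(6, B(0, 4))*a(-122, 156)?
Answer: 3/3800 - √37/3800 ≈ -0.00081125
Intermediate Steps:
a(o, d) = 1/(66 + o - 24*d) (a(o, d) = 1/((o - 24*d) + 66) = 1/(66 + o - 24*d))
B(N, L) = 1 + N
w(Z, q) = -3 + √(Z² + q²)
w(6, B(0, 4))*a(-122, 156) = (-3 + √(6² + (1 + 0)²))/(66 - 122 - 24*156) = (-3 + √(36 + 1²))/(66 - 122 - 3744) = (-3 + √(36 + 1))/(-3800) = (-3 + √37)*(-1/3800) = 3/3800 - √37/3800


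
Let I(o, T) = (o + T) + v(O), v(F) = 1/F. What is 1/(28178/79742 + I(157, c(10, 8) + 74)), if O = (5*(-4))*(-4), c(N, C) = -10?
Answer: 3189680/706086271 ≈ 0.0045174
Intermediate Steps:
O = 80 (O = -20*(-4) = 80)
I(o, T) = 1/80 + T + o (I(o, T) = (o + T) + 1/80 = (T + o) + 1/80 = 1/80 + T + o)
1/(28178/79742 + I(157, c(10, 8) + 74)) = 1/(28178/79742 + (1/80 + (-10 + 74) + 157)) = 1/(28178*(1/79742) + (1/80 + 64 + 157)) = 1/(14089/39871 + 17681/80) = 1/(706086271/3189680) = 3189680/706086271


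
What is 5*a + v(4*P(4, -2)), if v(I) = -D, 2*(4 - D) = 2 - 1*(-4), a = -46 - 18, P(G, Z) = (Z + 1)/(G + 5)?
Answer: -321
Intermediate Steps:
P(G, Z) = (1 + Z)/(5 + G)
a = -64
D = 1 (D = 4 - (2 - 1*(-4))/2 = 4 - (2 + 4)/2 = 4 - ½*6 = 4 - 3 = 1)
v(I) = -1 (v(I) = -1*1 = -1)
5*a + v(4*P(4, -2)) = 5*(-64) - 1 = -320 - 1 = -321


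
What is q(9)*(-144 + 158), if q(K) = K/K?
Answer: 14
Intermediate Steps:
q(K) = 1
q(9)*(-144 + 158) = 1*(-144 + 158) = 1*14 = 14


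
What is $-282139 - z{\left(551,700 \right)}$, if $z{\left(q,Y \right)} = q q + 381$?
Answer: $-586121$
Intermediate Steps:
$z{\left(q,Y \right)} = 381 + q^{2}$ ($z{\left(q,Y \right)} = q^{2} + 381 = 381 + q^{2}$)
$-282139 - z{\left(551,700 \right)} = -282139 - \left(381 + 551^{2}\right) = -282139 - \left(381 + 303601\right) = -282139 - 303982 = -586121$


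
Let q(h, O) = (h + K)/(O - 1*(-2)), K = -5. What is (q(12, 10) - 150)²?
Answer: 3214849/144 ≈ 22325.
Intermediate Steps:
q(h, O) = (-5 + h)/(2 + O) (q(h, O) = (h - 5)/(O - 1*(-2)) = (-5 + h)/(O + 2) = (-5 + h)/(2 + O))
(q(12, 10) - 150)² = ((-5 + 12)/(2 + 10) - 150)² = (7/12 - 150)² = (-1793/12)² = 3214849/144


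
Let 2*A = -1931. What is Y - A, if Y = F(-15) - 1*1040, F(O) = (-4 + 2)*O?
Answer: -89/2 ≈ -44.500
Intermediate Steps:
A = -1931/2 (A = (1/2)*(-1931) = -1931/2 ≈ -965.50)
F(O) = -2*O
Y = -1010 (Y = -2*(-15) - 1*1040 = 30 - 1040 = -1010)
Y - A = -1010 - 1*(-1931/2) = -1010 + 1931/2 = -89/2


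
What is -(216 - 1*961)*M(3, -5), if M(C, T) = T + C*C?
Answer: 2980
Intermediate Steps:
M(C, T) = T + C²
-(216 - 1*961)*M(3, -5) = -(216 - 1*961)*(-5 + 3²) = -(216 - 961)*(-5 + 9) = -(-745)*4 = -1*(-2980) = 2980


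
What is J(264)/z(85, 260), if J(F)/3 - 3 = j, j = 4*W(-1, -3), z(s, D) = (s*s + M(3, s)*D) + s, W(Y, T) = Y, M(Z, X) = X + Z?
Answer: -3/30190 ≈ -9.9371e-5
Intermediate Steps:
z(s, D) = s + s² + D*(3 + s) (z(s, D) = (s*s + (s + 3)*D) + s = (s² + (3 + s)*D) + s = (s² + D*(3 + s)) + s = s + s² + D*(3 + s))
j = -4 (j = 4*(-1) = -4)
J(F) = -3 (J(F) = 9 + 3*(-4) = 9 - 12 = -3)
J(264)/z(85, 260) = -3/(85 + 85² + 260*(3 + 85)) = -3/(85 + 7225 + 260*88) = -3/(85 + 7225 + 22880) = -3/30190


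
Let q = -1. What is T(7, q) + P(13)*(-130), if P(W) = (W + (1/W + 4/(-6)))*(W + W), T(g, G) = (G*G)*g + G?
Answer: -125822/3 ≈ -41941.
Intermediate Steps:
T(g, G) = G + g*G² (T(g, G) = G²*g + G = g*G² + G = G + g*G²)
P(W) = 2*W*(-⅔ + W + 1/W) (P(W) = (W + (1/W + 4*(-⅙)))*(2*W) = (W + (1/W - ⅔))*(2*W) = (W + (-⅔ + 1/W))*(2*W) = (-⅔ + W + 1/W)*(2*W) = 2*W*(-⅔ + W + 1/W))
T(7, q) + P(13)*(-130) = -(1 - 1*7) + (2 + 2*13² - 4/3*13)*(-130) = -(1 - 7) + (2 + 2*169 - 52/3)*(-130) = -1*(-6) + (2 + 338 - 52/3)*(-130) = 6 + (968/3)*(-130) = 6 - 125840/3 = -125822/3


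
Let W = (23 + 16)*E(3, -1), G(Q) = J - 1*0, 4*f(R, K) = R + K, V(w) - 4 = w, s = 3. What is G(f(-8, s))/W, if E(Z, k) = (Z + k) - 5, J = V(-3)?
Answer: -1/117 ≈ -0.0085470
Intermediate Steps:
V(w) = 4 + w
J = 1 (J = 4 - 3 = 1)
E(Z, k) = -5 + Z + k
f(R, K) = K/4 + R/4 (f(R, K) = (R + K)/4 = (K + R)/4 = K/4 + R/4)
G(Q) = 1 (G(Q) = 1 - 1*0 = 1 + 0 = 1)
W = -117 (W = (23 + 16)*(-5 + 3 - 1) = 39*(-3) = -117)
G(f(-8, s))/W = 1/(-117) = 1*(-1/117) = -1/117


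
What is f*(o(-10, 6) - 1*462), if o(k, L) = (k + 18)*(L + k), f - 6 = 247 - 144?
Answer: -53846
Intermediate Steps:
f = 109 (f = 6 + (247 - 144) = 6 + 103 = 109)
o(k, L) = (18 + k)*(L + k)
f*(o(-10, 6) - 1*462) = 109*(((-10)² + 18*6 + 18*(-10) + 6*(-10)) - 1*462) = 109*((100 + 108 - 180 - 60) - 462) = 109*(-32 - 462) = 109*(-494) = -53846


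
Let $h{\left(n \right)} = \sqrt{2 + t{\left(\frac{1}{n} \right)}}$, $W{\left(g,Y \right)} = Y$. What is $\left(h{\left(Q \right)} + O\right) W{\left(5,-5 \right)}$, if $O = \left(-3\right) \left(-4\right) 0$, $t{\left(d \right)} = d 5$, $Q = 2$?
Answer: $- \frac{15 \sqrt{2}}{2} \approx -10.607$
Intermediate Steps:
$t{\left(d \right)} = 5 d$
$O = 0$ ($O = 12 \cdot 0 = 0$)
$h{\left(n \right)} = \sqrt{2 + \frac{5}{n}}$
$\left(h{\left(Q \right)} + O\right) W{\left(5,-5 \right)} = \left(\sqrt{2 + \frac{5}{2}} + 0\right) \left(-5\right) = \left(\sqrt{\frac{9}{2}} + 0\right) \left(-5\right) = \left(\frac{3 \sqrt{2}}{2} + 0\right) \left(-5\right) = \frac{3 \sqrt{2}}{2} \left(-5\right) = - \frac{15 \sqrt{2}}{2}$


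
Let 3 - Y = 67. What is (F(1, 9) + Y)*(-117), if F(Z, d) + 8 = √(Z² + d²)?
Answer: 8424 - 117*√82 ≈ 7364.5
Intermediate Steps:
Y = -64 (Y = 3 - 1*67 = 3 - 67 = -64)
F(Z, d) = -8 + √(Z² + d²)
(F(1, 9) + Y)*(-117) = ((-8 + √(1² + 9²)) - 64)*(-117) = ((-8 + √(1 + 81)) - 64)*(-117) = ((-8 + √82) - 64)*(-117) = (-72 + √82)*(-117) = 8424 - 117*√82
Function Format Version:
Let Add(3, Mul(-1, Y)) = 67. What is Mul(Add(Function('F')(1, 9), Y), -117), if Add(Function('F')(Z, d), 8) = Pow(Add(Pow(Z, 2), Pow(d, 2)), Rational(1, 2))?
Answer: Add(8424, Mul(-117, Pow(82, Rational(1, 2)))) ≈ 7364.5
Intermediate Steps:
Y = -64 (Y = Add(3, Mul(-1, 67)) = Add(3, -67) = -64)
Function('F')(Z, d) = Add(-8, Pow(Add(Pow(Z, 2), Pow(d, 2)), Rational(1, 2)))
Mul(Add(Function('F')(1, 9), Y), -117) = Mul(Add(Add(-8, Pow(Add(Pow(1, 2), Pow(9, 2)), Rational(1, 2))), -64), -117) = Mul(Add(Add(-8, Pow(Add(1, 81), Rational(1, 2))), -64), -117) = Mul(Add(Add(-8, Pow(82, Rational(1, 2))), -64), -117) = Mul(Add(-72, Pow(82, Rational(1, 2))), -117) = Add(8424, Mul(-117, Pow(82, Rational(1, 2))))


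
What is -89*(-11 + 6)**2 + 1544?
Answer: -681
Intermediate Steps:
-89*(-11 + 6)**2 + 1544 = -89*(-5)**2 + 1544 = -89*25 + 1544 = -2225 + 1544 = -681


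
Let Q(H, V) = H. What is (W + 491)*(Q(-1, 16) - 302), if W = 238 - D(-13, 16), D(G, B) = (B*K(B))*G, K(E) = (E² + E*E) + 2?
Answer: -32615223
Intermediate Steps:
K(E) = 2 + 2*E² (K(E) = (E² + E²) + 2 = 2*E² + 2 = 2 + 2*E²)
D(G, B) = B*G*(2 + 2*B²) (D(G, B) = (B*(2 + 2*B²))*G = B*G*(2 + 2*B²))
W = 107150 (W = 238 - 2*16*(-13)*(1 + 16²) = 238 - 2*16*(-13)*(1 + 256) = 238 - 2*16*(-13)*257 = 238 - 1*(-106912) = 238 + 106912 = 107150)
(W + 491)*(Q(-1, 16) - 302) = (107150 + 491)*(-1 - 302) = 107641*(-303) = -32615223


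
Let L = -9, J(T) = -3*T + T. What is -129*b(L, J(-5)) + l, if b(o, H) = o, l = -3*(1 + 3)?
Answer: 1149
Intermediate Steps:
J(T) = -2*T
l = -12 (l = -3*4 = -12)
-129*b(L, J(-5)) + l = -129*(-9) - 12 = 1161 - 12 = 1149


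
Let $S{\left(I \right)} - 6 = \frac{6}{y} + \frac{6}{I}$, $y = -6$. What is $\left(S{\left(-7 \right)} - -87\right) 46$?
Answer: $\frac{29348}{7} \approx 4192.6$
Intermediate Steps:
$S{\left(I \right)} = 5 + \frac{6}{I}$ ($S{\left(I \right)} = 6 + \left(\frac{6}{-6} + \frac{6}{I}\right) = 6 + \left(6 \left(- \frac{1}{6}\right) + \frac{6}{I}\right) = 6 - \left(1 - \frac{6}{I}\right) = 5 + \frac{6}{I}$)
$\left(S{\left(-7 \right)} - -87\right) 46 = \left(\left(5 + \frac{6}{-7}\right) - -87\right) 46 = \left(\left(5 + 6 \left(- \frac{1}{7}\right)\right) + 87\right) 46 = \left(\left(5 - \frac{6}{7}\right) + 87\right) 46 = \left(\frac{29}{7} + 87\right) 46 = \frac{638}{7} \cdot 46 = \frac{29348}{7}$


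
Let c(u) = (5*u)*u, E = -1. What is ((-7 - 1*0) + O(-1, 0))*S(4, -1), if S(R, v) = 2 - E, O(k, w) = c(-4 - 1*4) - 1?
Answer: 936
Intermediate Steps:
c(u) = 5*u²
O(k, w) = 319 (O(k, w) = 5*(-4 - 1*4)² - 1 = 5*(-4 - 4)² - 1 = 5*(-8)² - 1 = 5*64 - 1 = 320 - 1 = 319)
S(R, v) = 3 (S(R, v) = 2 - 1*(-1) = 2 + 1 = 3)
((-7 - 1*0) + O(-1, 0))*S(4, -1) = ((-7 - 1*0) + 319)*3 = ((-7 + 0) + 319)*3 = (-7 + 319)*3 = 312*3 = 936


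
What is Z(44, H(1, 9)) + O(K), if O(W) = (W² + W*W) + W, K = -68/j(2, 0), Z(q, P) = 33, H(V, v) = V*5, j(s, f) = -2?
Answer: 2379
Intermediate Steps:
H(V, v) = 5*V
K = 34 (K = -68/(-2) = -68*(-½) = 34)
O(W) = W + 2*W² (O(W) = (W² + W²) + W = 2*W² + W = W + 2*W²)
Z(44, H(1, 9)) + O(K) = 33 + 34*(1 + 2*34) = 33 + 34*(1 + 68) = 33 + 34*69 = 33 + 2346 = 2379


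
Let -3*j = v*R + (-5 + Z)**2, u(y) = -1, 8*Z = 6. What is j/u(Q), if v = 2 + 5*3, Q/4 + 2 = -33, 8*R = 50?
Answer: 663/16 ≈ 41.438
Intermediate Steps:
R = 25/4 (R = (1/8)*50 = 25/4 ≈ 6.2500)
Q = -140 (Q = -8 + 4*(-33) = -8 - 132 = -140)
Z = 3/4 (Z = (1/8)*6 = 3/4 ≈ 0.75000)
v = 17 (v = 2 + 15 = 17)
j = -663/16 (j = -(17*(25/4) + (-5 + 3/4)**2)/3 = -(425/4 + (-17/4)**2)/3 = -(425/4 + 289/16)/3 = -1/3*1989/16 = -663/16 ≈ -41.438)
j/u(Q) = -663/16/(-1) = -663/16*(-1) = 663/16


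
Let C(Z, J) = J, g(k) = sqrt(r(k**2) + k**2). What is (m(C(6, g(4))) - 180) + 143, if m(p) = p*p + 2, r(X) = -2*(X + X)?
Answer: -83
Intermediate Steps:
r(X) = -4*X
g(k) = sqrt(3)*sqrt(-k**2) (g(k) = sqrt(-4*k**2 + k**2) = sqrt(-3*k**2) = sqrt(3)*sqrt(-k**2))
m(p) = 2 + p**2 (m(p) = p**2 + 2 = 2 + p**2)
(m(C(6, g(4))) - 180) + 143 = ((2 + (sqrt(3)*sqrt(-1*4**2))**2) - 180) + 143 = ((2 + (sqrt(3)*sqrt(-1*16))**2) - 180) + 143 = ((2 + (sqrt(3)*sqrt(-16))**2) - 180) + 143 = ((2 + (sqrt(3)*(4*I))**2) - 180) + 143 = ((2 + (4*I*sqrt(3))**2) - 180) + 143 = ((2 - 48) - 180) + 143 = (-46 - 180) + 143 = -226 + 143 = -83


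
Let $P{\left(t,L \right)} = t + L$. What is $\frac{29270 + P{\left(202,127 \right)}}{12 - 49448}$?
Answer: $- \frac{29599}{49436} \approx -0.59873$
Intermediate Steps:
$P{\left(t,L \right)} = L + t$
$\frac{29270 + P{\left(202,127 \right)}}{12 - 49448} = \frac{29270 + \left(127 + 202\right)}{12 - 49448} = \frac{29270 + 329}{-49436} = 29599 \left(- \frac{1}{49436}\right) = - \frac{29599}{49436}$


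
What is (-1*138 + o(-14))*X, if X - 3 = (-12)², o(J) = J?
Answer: -22344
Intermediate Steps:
X = 147 (X = 3 + (-12)² = 3 + 144 = 147)
(-1*138 + o(-14))*X = (-1*138 - 14)*147 = (-138 - 14)*147 = -152*147 = -22344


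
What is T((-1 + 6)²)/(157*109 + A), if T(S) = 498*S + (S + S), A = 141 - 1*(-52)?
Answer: 6250/8653 ≈ 0.72229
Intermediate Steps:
A = 193 (A = 141 + 52 = 193)
T(S) = 500*S (T(S) = 498*S + 2*S = 500*S)
T((-1 + 6)²)/(157*109 + A) = (500*(-1 + 6)²)/(157*109 + 193) = (500*5²)/(17113 + 193) = (500*25)/17306 = 12500*(1/17306) = 6250/8653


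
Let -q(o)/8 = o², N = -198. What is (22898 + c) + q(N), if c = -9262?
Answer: -299996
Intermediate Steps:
q(o) = -8*o²
(22898 + c) + q(N) = (22898 - 9262) - 8*(-198)² = 13636 - 8*39204 = 13636 - 313632 = -299996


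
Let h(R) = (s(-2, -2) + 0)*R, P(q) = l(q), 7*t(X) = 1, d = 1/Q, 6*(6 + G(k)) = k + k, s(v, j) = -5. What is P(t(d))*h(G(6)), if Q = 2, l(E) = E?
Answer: 20/7 ≈ 2.8571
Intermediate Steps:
G(k) = -6 + k/3 (G(k) = -6 + (k + k)/6 = -6 + (2*k)/6 = -6 + k/3)
d = ½ (d = 1/2 = 1*(½) = ½ ≈ 0.50000)
t(X) = ⅐ (t(X) = (⅐)*1 = ⅐)
P(q) = q
h(R) = -5*R (h(R) = (-5 + 0)*R = -5*R)
P(t(d))*h(G(6)) = (-5*(-6 + (⅓)*6))/7 = (-5*(-6 + 2))/7 = (-5*(-4))/7 = (⅐)*20 = 20/7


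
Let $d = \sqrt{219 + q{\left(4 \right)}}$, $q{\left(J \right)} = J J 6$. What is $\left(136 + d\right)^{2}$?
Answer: $18811 + 816 \sqrt{35} \approx 23639.0$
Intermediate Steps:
$q{\left(J \right)} = 6 J^{2}$ ($q{\left(J \right)} = J^{2} \cdot 6 = 6 J^{2}$)
$d = 3 \sqrt{35}$ ($d = \sqrt{219 + 6 \cdot 4^{2}} = \sqrt{219 + 6 \cdot 16} = \sqrt{219 + 96} = \sqrt{315} = 3 \sqrt{35} \approx 17.748$)
$\left(136 + d\right)^{2} = \left(136 + 3 \sqrt{35}\right)^{2}$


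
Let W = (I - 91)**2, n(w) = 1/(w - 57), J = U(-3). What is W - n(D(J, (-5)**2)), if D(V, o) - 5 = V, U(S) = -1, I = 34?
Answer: 172198/53 ≈ 3249.0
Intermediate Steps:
J = -1
D(V, o) = 5 + V
n(w) = 1/(-57 + w)
W = 3249 (W = (34 - 91)**2 = (-57)**2 = 3249)
W - n(D(J, (-5)**2)) = 3249 - 1/(-57 + (5 - 1)) = 3249 - 1/(-57 + 4) = 3249 - 1/(-53) = 3249 - 1*(-1/53) = 3249 + 1/53 = 172198/53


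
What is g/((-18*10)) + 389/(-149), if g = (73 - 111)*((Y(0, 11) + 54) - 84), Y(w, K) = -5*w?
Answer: -3998/447 ≈ -8.9441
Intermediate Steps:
g = 1140 (g = (73 - 111)*((-5*0 + 54) - 84) = -38*((0 + 54) - 84) = -38*(54 - 84) = -38*(-30) = 1140)
g/((-18*10)) + 389/(-149) = 1140/((-18*10)) + 389/(-149) = 1140/(-180) + 389*(-1/149) = 1140*(-1/180) - 389/149 = -19/3 - 389/149 = -3998/447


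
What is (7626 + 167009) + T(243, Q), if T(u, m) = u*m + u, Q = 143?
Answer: 209627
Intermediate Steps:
T(u, m) = u + m*u (T(u, m) = m*u + u = u + m*u)
(7626 + 167009) + T(243, Q) = (7626 + 167009) + 243*(1 + 143) = 174635 + 243*144 = 174635 + 34992 = 209627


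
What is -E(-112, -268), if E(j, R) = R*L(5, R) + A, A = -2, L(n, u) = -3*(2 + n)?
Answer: -5626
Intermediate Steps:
L(n, u) = -6 - 3*n
E(j, R) = -2 - 21*R (E(j, R) = R*(-6 - 3*5) - 2 = R*(-6 - 15) - 2 = R*(-21) - 2 = -21*R - 2 = -2 - 21*R)
-E(-112, -268) = -(-2 - 21*(-268)) = -(-2 + 5628) = -1*5626 = -5626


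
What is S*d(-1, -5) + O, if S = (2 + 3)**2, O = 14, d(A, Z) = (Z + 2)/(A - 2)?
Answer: 39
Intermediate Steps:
d(A, Z) = (2 + Z)/(-2 + A)
S = 25 (S = 5**2 = 25)
S*d(-1, -5) + O = 25*((2 - 5)/(-2 - 1)) + 14 = 25*(-3/(-3)) + 14 = 25*(-1/3*(-3)) + 14 = 25*1 + 14 = 25 + 14 = 39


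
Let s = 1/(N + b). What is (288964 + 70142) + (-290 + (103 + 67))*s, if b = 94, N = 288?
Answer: 68589186/191 ≈ 3.5911e+5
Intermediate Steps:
s = 1/382 (s = 1/(288 + 94) = 1/382 ≈ 0.0026178)
(288964 + 70142) + (-290 + (103 + 67))*s = (288964 + 70142) + (-290 + (103 + 67))*(1/382) = 359106 + (-290 + 170)*(1/382) = 359106 - 120*1/382 = 359106 - 60/191 = 68589186/191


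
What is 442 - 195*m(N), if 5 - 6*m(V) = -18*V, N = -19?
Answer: 22789/2 ≈ 11395.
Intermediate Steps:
m(V) = ⅚ + 3*V (m(V) = ⅚ - (-3)*V = ⅚ + 3*V)
442 - 195*m(N) = 442 - 195*(⅚ + 3*(-19)) = 442 - 195*(⅚ - 57) = 442 - 195*(-337/6) = 442 + 21905/2 = 22789/2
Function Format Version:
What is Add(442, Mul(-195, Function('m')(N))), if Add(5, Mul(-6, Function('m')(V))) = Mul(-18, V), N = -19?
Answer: Rational(22789, 2) ≈ 11395.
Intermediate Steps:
Function('m')(V) = Add(Rational(5, 6), Mul(3, V)) (Function('m')(V) = Add(Rational(5, 6), Mul(Rational(-1, 6), Mul(-18, V))) = Add(Rational(5, 6), Mul(3, V)))
Add(442, Mul(-195, Function('m')(N))) = Add(442, Mul(-195, Add(Rational(5, 6), Mul(3, -19)))) = Add(442, Mul(-195, Add(Rational(5, 6), -57))) = Add(442, Mul(-195, Rational(-337, 6))) = Add(442, Rational(21905, 2)) = Rational(22789, 2)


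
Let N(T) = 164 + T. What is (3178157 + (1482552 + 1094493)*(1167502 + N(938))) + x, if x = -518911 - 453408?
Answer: 3011547301018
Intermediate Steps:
x = -972319
(3178157 + (1482552 + 1094493)*(1167502 + N(938))) + x = (3178157 + (1482552 + 1094493)*(1167502 + (164 + 938))) - 972319 = (3178157 + 2577045*(1167502 + 1102)) - 972319 = (3178157 + 2577045*1168604) - 972319 = (3178157 + 3011545095180) - 972319 = 3011548273337 - 972319 = 3011547301018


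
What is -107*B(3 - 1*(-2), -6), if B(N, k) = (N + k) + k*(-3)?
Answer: -1819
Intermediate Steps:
B(N, k) = N - 2*k (B(N, k) = (N + k) - 3*k = N - 2*k)
-107*B(3 - 1*(-2), -6) = -107*((3 - 1*(-2)) - 2*(-6)) = -107*((3 + 2) + 12) = -107*(5 + 12) = -107*17 = -1819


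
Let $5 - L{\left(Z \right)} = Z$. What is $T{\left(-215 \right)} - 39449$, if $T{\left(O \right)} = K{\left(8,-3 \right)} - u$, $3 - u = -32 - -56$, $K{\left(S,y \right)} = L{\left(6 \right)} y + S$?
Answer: $-39417$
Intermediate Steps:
$L{\left(Z \right)} = 5 - Z$
$K{\left(S,y \right)} = S - y$ ($K{\left(S,y \right)} = \left(5 - 6\right) y + S = - y + S = S - y$)
$u = -21$ ($u = 3 - \left(-32 - -56\right) = 3 - \left(-32 + 56\right) = 3 - 24 = -21$)
$T{\left(O \right)} = 32$ ($T{\left(O \right)} = \left(8 - -3\right) - -21 = \left(8 + 3\right) + 21 = 11 + 21 = 32$)
$T{\left(-215 \right)} - 39449 = 32 - 39449 = -39417$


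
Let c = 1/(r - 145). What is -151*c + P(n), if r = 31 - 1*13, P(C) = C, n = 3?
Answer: 532/127 ≈ 4.1890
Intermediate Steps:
r = 18 (r = 31 - 13 = 18)
c = -1/127 (c = 1/(18 - 145) = 1/(-127) = -1/127 ≈ -0.0078740)
-151*c + P(n) = -151*(-1/127) + 3 = 151/127 + 3 = 532/127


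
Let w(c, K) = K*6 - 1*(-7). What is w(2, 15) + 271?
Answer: 368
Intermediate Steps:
w(c, K) = 7 + 6*K (w(c, K) = 6*K + 7 = 7 + 6*K)
w(2, 15) + 271 = (7 + 6*15) + 271 = (7 + 90) + 271 = 97 + 271 = 368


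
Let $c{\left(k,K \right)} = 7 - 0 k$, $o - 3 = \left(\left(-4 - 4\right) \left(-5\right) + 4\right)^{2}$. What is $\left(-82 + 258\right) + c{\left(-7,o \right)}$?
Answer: $183$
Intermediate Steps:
$o = 1939$ ($o = 3 + \left(\left(-4 - 4\right) \left(-5\right) + 4\right)^{2} = 3 + \left(\left(-8\right) \left(-5\right) + 4\right)^{2} = 3 + \left(40 + 4\right)^{2} = 3 + 44^{2} = 3 + 1936 = 1939$)
$c{\left(k,K \right)} = 7$ ($c{\left(k,K \right)} = 7 - 0 = 7 + 0 = 7$)
$\left(-82 + 258\right) + c{\left(-7,o \right)} = \left(-82 + 258\right) + 7 = 176 + 7 = 183$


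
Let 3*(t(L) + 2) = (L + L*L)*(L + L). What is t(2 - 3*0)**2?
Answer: 36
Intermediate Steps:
t(L) = -2 + 2*L*(L + L**2)/3 (t(L) = -2 + ((L + L*L)*(L + L))/3 = -2 + ((L + L**2)*(2*L))/3 = -2 + (2*L*(L + L**2))/3 = -2 + 2*L*(L + L**2)/3)
t(2 - 3*0)**2 = (-2 + 2*(2 - 3*0)**2/3 + 2*(2 - 3*0)**3/3)**2 = (-2 + 2*(2 + 0)**2/3 + 2*(2 + 0)**3/3)**2 = (-2 + (2/3)*2**2 + (2/3)*2**3)**2 = (-2 + (2/3)*4 + (2/3)*8)**2 = (-2 + 8/3 + 16/3)**2 = 6**2 = 36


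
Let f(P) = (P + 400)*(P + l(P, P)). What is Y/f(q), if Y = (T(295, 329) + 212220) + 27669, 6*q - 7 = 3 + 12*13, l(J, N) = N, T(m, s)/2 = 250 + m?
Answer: 2168811/212978 ≈ 10.183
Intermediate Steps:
T(m, s) = 500 + 2*m (T(m, s) = 2*(250 + m) = 500 + 2*m)
q = 83/3 (q = 7/6 + (3 + 12*13)/6 = 7/6 + (3 + 156)/6 = 7/6 + (⅙)*159 = 7/6 + 53/2 = 83/3 ≈ 27.667)
f(P) = 2*P*(400 + P) (f(P) = (P + 400)*(P + P) = (400 + P)*(2*P) = 2*P*(400 + P))
Y = 240979 (Y = ((500 + 2*295) + 212220) + 27669 = ((500 + 590) + 212220) + 27669 = (1090 + 212220) + 27669 = 213310 + 27669 = 240979)
Y/f(q) = 240979/((2*(83/3)*(400 + 83/3))) = 240979/((2*(83/3)*(1283/3))) = 240979/(212978/9) = 240979*(9/212978) = 2168811/212978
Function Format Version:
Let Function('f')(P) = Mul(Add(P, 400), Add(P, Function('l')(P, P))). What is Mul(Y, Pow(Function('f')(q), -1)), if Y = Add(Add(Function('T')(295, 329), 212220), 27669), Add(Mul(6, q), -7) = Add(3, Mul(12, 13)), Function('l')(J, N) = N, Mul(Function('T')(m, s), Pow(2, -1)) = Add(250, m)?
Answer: Rational(2168811, 212978) ≈ 10.183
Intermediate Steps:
Function('T')(m, s) = Add(500, Mul(2, m)) (Function('T')(m, s) = Mul(2, Add(250, m)) = Add(500, Mul(2, m)))
q = Rational(83, 3) (q = Add(Rational(7, 6), Mul(Rational(1, 6), Add(3, Mul(12, 13)))) = Add(Rational(7, 6), Mul(Rational(1, 6), Add(3, 156))) = Add(Rational(7, 6), Mul(Rational(1, 6), 159)) = Add(Rational(7, 6), Rational(53, 2)) = Rational(83, 3) ≈ 27.667)
Function('f')(P) = Mul(2, P, Add(400, P)) (Function('f')(P) = Mul(Add(P, 400), Add(P, P)) = Mul(Add(400, P), Mul(2, P)) = Mul(2, P, Add(400, P)))
Y = 240979 (Y = Add(Add(Add(500, Mul(2, 295)), 212220), 27669) = Add(Add(Add(500, 590), 212220), 27669) = Add(Add(1090, 212220), 27669) = Add(213310, 27669) = 240979)
Mul(Y, Pow(Function('f')(q), -1)) = Mul(240979, Pow(Mul(2, Rational(83, 3), Add(400, Rational(83, 3))), -1)) = Mul(240979, Pow(Mul(2, Rational(83, 3), Rational(1283, 3)), -1)) = Mul(240979, Pow(Rational(212978, 9), -1)) = Mul(240979, Rational(9, 212978)) = Rational(2168811, 212978)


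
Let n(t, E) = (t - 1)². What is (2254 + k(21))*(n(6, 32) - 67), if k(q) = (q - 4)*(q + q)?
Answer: -124656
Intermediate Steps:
n(t, E) = (-1 + t)²
k(q) = 2*q*(-4 + q) (k(q) = (-4 + q)*(2*q) = 2*q*(-4 + q))
(2254 + k(21))*(n(6, 32) - 67) = (2254 + 2*21*(-4 + 21))*((-1 + 6)² - 67) = (2254 + 2*21*17)*(5² - 67) = (2254 + 714)*(25 - 67) = 2968*(-42) = -124656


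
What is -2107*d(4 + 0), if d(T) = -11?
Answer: 23177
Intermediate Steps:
-2107*d(4 + 0) = -2107*(-11) = 23177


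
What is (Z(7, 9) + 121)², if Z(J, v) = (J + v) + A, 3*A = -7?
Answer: 163216/9 ≈ 18135.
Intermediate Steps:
A = -7/3 (A = (⅓)*(-7) = -7/3 ≈ -2.3333)
Z(J, v) = -7/3 + J + v (Z(J, v) = (J + v) - 7/3 = -7/3 + J + v)
(Z(7, 9) + 121)² = ((-7/3 + 7 + 9) + 121)² = (41/3 + 121)² = (404/3)² = 163216/9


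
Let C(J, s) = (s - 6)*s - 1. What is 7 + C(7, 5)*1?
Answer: 1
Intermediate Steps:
C(J, s) = -1 + s*(-6 + s) (C(J, s) = (-6 + s)*s - 1 = s*(-6 + s) - 1 = -1 + s*(-6 + s))
7 + C(7, 5)*1 = 7 + (-1 + 5² - 6*5)*1 = 7 + (-1 + 25 - 30)*1 = 7 - 6*1 = 7 - 6 = 1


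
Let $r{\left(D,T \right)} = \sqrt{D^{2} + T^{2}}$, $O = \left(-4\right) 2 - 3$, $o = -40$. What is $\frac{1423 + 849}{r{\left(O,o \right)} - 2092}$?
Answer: $- \frac{4753024}{4374743} - \frac{2272 \sqrt{1721}}{4374743} \approx -1.108$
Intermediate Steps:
$O = -11$ ($O = -8 - 3 = -11$)
$\frac{1423 + 849}{r{\left(O,o \right)} - 2092} = \frac{1423 + 849}{\sqrt{\left(-11\right)^{2} + \left(-40\right)^{2}} - 2092} = \frac{2272}{\sqrt{121 + 1600} - 2092} = \frac{2272}{\sqrt{1721} - 2092} = \frac{2272}{-2092 + \sqrt{1721}}$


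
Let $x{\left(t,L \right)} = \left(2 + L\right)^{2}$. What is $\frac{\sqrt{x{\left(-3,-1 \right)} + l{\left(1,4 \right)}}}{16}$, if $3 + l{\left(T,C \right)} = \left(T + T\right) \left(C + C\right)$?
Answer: $\frac{\sqrt{14}}{16} \approx 0.23385$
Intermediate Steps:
$l{\left(T,C \right)} = -3 + 4 C T$ ($l{\left(T,C \right)} = -3 + \left(T + T\right) \left(C + C\right) = -3 + 2 T 2 C = -3 + 4 C T$)
$\frac{\sqrt{x{\left(-3,-1 \right)} + l{\left(1,4 \right)}}}{16} = \frac{\sqrt{\left(2 - 1\right)^{2} - \left(3 - 16\right)}}{16} = \frac{\sqrt{1^{2} + \left(-3 + 16\right)}}{16} = \frac{\sqrt{1 + 13}}{16} = \frac{\sqrt{14}}{16}$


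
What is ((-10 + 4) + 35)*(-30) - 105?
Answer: -975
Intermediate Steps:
((-10 + 4) + 35)*(-30) - 105 = (-6 + 35)*(-30) - 105 = 29*(-30) - 105 = -870 - 105 = -975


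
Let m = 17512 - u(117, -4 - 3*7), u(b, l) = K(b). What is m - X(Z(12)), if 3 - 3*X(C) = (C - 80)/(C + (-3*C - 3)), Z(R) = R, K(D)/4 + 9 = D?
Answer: 1383467/81 ≈ 17080.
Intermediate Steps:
K(D) = -36 + 4*D
u(b, l) = -36 + 4*b
m = 17080 (m = 17512 - (-36 + 4*117) = 17512 - (-36 + 468) = 17512 - 1*432 = 17512 - 432 = 17080)
X(C) = 1 - (-80 + C)/(3*(-3 - 2*C)) (X(C) = 1 - (C - 80)/(3*(C + (-3*C - 3))) = 1 - (-80 + C)/(3*(C + (-3 - 3*C))) = 1 - (-80 + C)/(3*(-3 - 2*C)))
m - X(Z(12)) = 17080 - (-71 + 7*12)/(3*(3 + 2*12)) = 17080 - (-71 + 84)/(3*(3 + 24)) = 17080 - 13/(3*27) = 17080 - 1*13/81 = 17080 - 13/81 = 1383467/81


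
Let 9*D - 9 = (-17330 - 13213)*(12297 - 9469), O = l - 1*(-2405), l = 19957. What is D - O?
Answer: -28858951/3 ≈ -9.6196e+6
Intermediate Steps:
O = 22362 (O = 19957 - 1*(-2405) = 19957 + 2405 = 22362)
D = -28791865/3 (D = 1 + ((-17330 - 13213)*(12297 - 9469))/9 = 1 + (-30543*2828)/9 = 1 + (⅑)*(-86375604) = 1 - 28791868/3 = -28791865/3 ≈ -9.5973e+6)
D - O = -28791865/3 - 1*22362 = -28791865/3 - 22362 = -28858951/3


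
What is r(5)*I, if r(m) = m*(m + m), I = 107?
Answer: 5350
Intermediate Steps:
r(m) = 2*m**2 (r(m) = m*(2*m) = 2*m**2)
r(5)*I = (2*5**2)*107 = (2*25)*107 = 50*107 = 5350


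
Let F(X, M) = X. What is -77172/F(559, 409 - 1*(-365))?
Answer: -77172/559 ≈ -138.05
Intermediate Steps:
-77172/F(559, 409 - 1*(-365)) = -77172/559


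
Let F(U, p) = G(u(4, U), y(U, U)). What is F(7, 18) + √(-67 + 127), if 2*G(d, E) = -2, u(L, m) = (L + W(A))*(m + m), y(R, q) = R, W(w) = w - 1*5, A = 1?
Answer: -1 + 2*√15 ≈ 6.7460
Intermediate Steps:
W(w) = -5 + w (W(w) = w - 5 = -5 + w)
u(L, m) = 2*m*(-4 + L) (u(L, m) = (L + (-5 + 1))*(m + m) = (L - 4)*(2*m) = (-4 + L)*(2*m) = 2*m*(-4 + L))
G(d, E) = -1 (G(d, E) = (½)*(-2) = -1)
F(U, p) = -1
F(7, 18) + √(-67 + 127) = -1 + √(-67 + 127) = -1 + √60 = -1 + 2*√15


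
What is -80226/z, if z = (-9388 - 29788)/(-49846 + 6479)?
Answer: -1739580471/19588 ≈ -88809.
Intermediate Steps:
z = 39176/43367 (z = -39176/(-43367) = -39176*(-1/43367) = 39176/43367 ≈ 0.90336)
-80226/z = -80226/39176/43367 = -80226*43367/39176 = -1739580471/19588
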